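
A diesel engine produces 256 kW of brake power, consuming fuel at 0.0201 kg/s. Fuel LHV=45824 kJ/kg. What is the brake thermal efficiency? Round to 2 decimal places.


eta_BTE = (BP / (mf * LHV)) * 100
Denominator = 0.0201 * 45824 = 921.0624 kW
eta_BTE = (256 / 921.0624) * 100 = 27.79%


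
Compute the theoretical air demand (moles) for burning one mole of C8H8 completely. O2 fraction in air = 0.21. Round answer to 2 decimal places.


Balanced combustion: C8H8 + 10 O2 -> 8 CO2 + 4 H2O
O2 needed = C + H/4 = 8 + 8/4 = 10.00 moles
Air moles = O2 / 0.21 = 10.00 / 0.21 = 47.62 moles air


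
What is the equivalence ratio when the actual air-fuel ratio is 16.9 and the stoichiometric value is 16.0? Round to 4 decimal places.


phi = AFR_stoich / AFR_actual
phi = 16.0 / 16.9 = 0.9467


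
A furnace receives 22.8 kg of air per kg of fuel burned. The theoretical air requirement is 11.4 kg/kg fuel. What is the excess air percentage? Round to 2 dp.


Excess air = actual - stoichiometric = 22.8 - 11.4 = 11.40 kg/kg fuel
Excess air % = (excess / stoich) * 100 = (11.40 / 11.4) * 100 = 100.00%


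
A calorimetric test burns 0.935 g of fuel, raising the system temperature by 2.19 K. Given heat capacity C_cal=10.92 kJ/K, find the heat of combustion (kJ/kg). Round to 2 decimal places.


Hc = C_cal * delta_T / m_fuel
Q_released = 10.92 * 2.19 = 23.9148 kJ
m_fuel = 0.935 g = 0.935/1000 kg = 0.000935 kg
Hc = 23.9148 / 0.000935 = 25577.33 kJ/kg


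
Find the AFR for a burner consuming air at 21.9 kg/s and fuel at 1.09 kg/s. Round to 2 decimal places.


AFR = m_air / m_fuel
AFR = 21.9 / 1.09 = 20.09


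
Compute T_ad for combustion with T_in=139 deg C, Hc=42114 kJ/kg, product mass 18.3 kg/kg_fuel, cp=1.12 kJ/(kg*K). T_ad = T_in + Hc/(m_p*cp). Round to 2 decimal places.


T_ad = T_in + Hc / (m_p * cp)
Denominator = 18.3 * 1.12 = 20.4960
Temperature rise = 42114 / 20.4960 = 2054.74 K
T_ad = 139 + 2054.74 = 2193.74 deg C


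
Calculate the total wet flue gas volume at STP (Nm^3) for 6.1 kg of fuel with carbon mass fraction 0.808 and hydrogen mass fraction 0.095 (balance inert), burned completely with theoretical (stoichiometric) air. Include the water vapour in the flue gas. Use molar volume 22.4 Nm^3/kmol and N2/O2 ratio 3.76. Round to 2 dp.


Per kg fuel: CO2 = (C/12 kmol)*22.4 = (0.808/12)*22.4 = 1.50827 Nm^3
Per kg fuel: H2O = (H/2 kmol)*22.4 = (0.095/2)*22.4 = 1.06400 Nm^3
O2 needed per kg fuel = C/12 + H/4 = 0.808/12 + 0.095/4 = 0.09108333 kmol
Per kg fuel: N2 = O2*3.76*22.4 = 0.09108333*3.76*22.4 = 7.67140 Nm^3
Total per kg = 1.50827 + 1.06400 + 7.67140 = 10.24367 Nm^3
Total = 10.24367 * 6.1 = 62.49 Nm^3


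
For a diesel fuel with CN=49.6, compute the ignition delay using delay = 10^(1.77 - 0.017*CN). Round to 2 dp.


delay = 10^(1.77 - 0.017*CN)
Exponent = 1.77 - 0.017*49.6 = 0.9268
delay = 10^0.9268 = 8.45 ms


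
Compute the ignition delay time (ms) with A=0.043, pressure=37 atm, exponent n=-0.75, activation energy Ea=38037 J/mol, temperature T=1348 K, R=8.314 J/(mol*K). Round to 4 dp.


tau = A * P^n * exp(Ea/(R*T))
P^n = 37^(-0.75) = 0.06665745
Ea/(R*T) = 38037/(8.314*1348) = 3.393957
exp(Ea/(R*T)) = 29.783575
tau = 0.043 * 0.06665745 * 29.783575 = 0.0854 ms


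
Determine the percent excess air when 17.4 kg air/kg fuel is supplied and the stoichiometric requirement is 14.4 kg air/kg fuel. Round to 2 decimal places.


Excess air = actual - stoichiometric = 17.4 - 14.4 = 3.00 kg/kg fuel
Excess air % = (excess / stoich) * 100 = (3.00 / 14.4) * 100 = 20.83%


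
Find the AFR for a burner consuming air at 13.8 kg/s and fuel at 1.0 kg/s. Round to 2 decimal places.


AFR = m_air / m_fuel
AFR = 13.8 / 1.0 = 13.80


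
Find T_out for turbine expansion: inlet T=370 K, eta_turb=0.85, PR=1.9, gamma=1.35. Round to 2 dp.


T_out = T_in * (1 - eta * (1 - PR^(-(gamma-1)/gamma)))
Exponent = -(1.35-1)/1.35 = -0.25925926
PR^exp = 1.9^(-0.25925926) = 0.84670193
Factor = 1 - 0.85*(1 - 0.84670193) = 0.86969664
T_out = 370 * 0.86969664 = 321.79 K


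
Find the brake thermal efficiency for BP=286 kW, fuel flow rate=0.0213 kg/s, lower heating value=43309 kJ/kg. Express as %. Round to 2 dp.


eta_BTE = (BP / (mf * LHV)) * 100
Denominator = 0.0213 * 43309 = 922.4817 kW
eta_BTE = (286 / 922.4817) * 100 = 31.00%


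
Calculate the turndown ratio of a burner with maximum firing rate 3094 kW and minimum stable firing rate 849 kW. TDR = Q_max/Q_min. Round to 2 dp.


TDR = Q_max / Q_min
TDR = 3094 / 849 = 3.64


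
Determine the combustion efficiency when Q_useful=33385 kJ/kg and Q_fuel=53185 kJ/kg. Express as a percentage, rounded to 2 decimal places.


Efficiency = (Q_useful / Q_fuel) * 100
Efficiency = (33385 / 53185) * 100
Efficiency = 0.6277 * 100 = 62.77%


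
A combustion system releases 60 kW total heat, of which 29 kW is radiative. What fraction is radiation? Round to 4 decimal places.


f_rad = Q_rad / Q_total
f_rad = 29 / 60 = 0.4833


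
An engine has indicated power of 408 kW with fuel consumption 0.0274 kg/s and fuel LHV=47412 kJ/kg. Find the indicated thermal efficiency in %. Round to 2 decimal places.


eta_ith = (IP / (mf * LHV)) * 100
Denominator = 0.0274 * 47412 = 1299.0888 kW
eta_ith = (408 / 1299.0888) * 100 = 31.41%


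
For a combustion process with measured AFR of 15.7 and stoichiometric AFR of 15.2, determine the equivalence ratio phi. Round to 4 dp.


phi = AFR_stoich / AFR_actual
phi = 15.2 / 15.7 = 0.9682


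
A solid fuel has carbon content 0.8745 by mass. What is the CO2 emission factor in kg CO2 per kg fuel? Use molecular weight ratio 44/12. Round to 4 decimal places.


EF = C_frac * (M_CO2 / M_C)
EF = 0.8745 * (44/12)
EF = 0.8745 * 3.666667 = 3.2065 kg_CO2/kg_fuel


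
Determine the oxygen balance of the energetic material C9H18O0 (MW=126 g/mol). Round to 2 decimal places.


OB = -1600 * (2C + H/2 - O) / MW
Inner = 2*9 + 18/2 - 0 = 27.00
OB = -1600 * 27.00 / 126 = -342.86%


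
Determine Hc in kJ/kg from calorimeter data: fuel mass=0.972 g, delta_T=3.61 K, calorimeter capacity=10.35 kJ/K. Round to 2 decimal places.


Hc = C_cal * delta_T / m_fuel
Q_released = 10.35 * 3.61 = 37.3635 kJ
m_fuel = 0.972 g = 0.972/1000 kg = 0.000972 kg
Hc = 37.3635 / 0.000972 = 38439.81 kJ/kg


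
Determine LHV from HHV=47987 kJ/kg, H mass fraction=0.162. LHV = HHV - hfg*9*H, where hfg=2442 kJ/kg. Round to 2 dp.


LHV = HHV - hfg * 9 * H
Water correction = 2442 * 9 * 0.162 = 3560.436 kJ/kg
LHV = 47987 - 3560.436 = 44426.56 kJ/kg


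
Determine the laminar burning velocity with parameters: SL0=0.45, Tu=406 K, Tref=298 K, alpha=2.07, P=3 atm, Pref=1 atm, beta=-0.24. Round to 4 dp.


SL = SL0 * (Tu/Tref)^alpha * (P/Pref)^beta
T ratio = 406/298 = 1.36241611
(T ratio)^alpha = 1.36241611^2.07 = 1.896799
(P/Pref)^beta = 3^(-0.24) = 0.768229
SL = 0.45 * 1.896799 * 0.768229 = 0.6557 m/s


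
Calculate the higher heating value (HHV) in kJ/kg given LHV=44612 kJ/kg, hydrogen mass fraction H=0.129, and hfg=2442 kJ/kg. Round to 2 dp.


HHV = LHV + hfg * 9 * H
Water addition = 2442 * 9 * 0.129 = 2835.162 kJ/kg
HHV = 44612 + 2835.162 = 47447.16 kJ/kg


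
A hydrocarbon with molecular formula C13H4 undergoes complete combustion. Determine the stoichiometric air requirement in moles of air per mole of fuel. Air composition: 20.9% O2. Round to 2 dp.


Balanced combustion: C13H4 + 14 O2 -> 13 CO2 + 2 H2O
O2 needed = C + H/4 = 13 + 4/4 = 14.00 moles
Air moles = O2 / 0.209 = 14.00 / 0.209 = 66.99 moles air


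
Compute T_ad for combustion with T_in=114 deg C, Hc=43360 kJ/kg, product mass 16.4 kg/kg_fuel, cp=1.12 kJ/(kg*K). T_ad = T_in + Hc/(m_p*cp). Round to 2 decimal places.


T_ad = T_in + Hc / (m_p * cp)
Denominator = 16.4 * 1.12 = 18.3680
Temperature rise = 43360 / 18.3680 = 2360.63 K
T_ad = 114 + 2360.63 = 2474.63 deg C


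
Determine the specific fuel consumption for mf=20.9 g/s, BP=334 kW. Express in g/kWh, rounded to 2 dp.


SFC = (mf / BP) * 3600
Rate = 20.9 / 334 = 0.062575 g/(s*kW)
SFC = 0.062575 * 3600 = 225.27 g/kWh


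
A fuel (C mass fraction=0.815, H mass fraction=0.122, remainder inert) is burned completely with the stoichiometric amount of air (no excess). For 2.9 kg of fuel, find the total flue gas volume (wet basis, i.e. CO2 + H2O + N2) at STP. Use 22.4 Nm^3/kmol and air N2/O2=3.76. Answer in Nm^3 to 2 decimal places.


Per kg fuel: CO2 = (C/12 kmol)*22.4 = (0.815/12)*22.4 = 1.52133 Nm^3
Per kg fuel: H2O = (H/2 kmol)*22.4 = (0.122/2)*22.4 = 1.36640 Nm^3
O2 needed per kg fuel = C/12 + H/4 = 0.815/12 + 0.122/4 = 0.09841667 kmol
Per kg fuel: N2 = O2*3.76*22.4 = 0.09841667*3.76*22.4 = 8.28905 Nm^3
Total per kg = 1.52133 + 1.36640 + 8.28905 = 11.17678 Nm^3
Total = 11.17678 * 2.9 = 32.41 Nm^3


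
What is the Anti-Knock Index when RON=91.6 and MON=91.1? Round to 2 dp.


AKI = (RON + MON) / 2
AKI = (91.6 + 91.1) / 2
AKI = 182.7 / 2 = 91.35


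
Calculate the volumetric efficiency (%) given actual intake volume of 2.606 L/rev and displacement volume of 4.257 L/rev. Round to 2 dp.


eta_v = (V_actual / V_disp) * 100
Ratio = 2.606 / 4.257 = 0.6122
eta_v = 0.6122 * 100 = 61.22%


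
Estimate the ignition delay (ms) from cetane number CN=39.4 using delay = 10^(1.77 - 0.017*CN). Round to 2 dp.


delay = 10^(1.77 - 0.017*CN)
Exponent = 1.77 - 0.017*39.4 = 1.1002
delay = 10^1.1002 = 12.60 ms


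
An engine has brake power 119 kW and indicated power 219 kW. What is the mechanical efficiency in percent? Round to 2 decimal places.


eta_mech = (BP / IP) * 100
Ratio = 119 / 219 = 0.5434
eta_mech = 0.5434 * 100 = 54.34%


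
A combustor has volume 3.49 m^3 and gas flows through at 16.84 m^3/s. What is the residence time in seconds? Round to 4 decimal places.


tau = V / Q_flow
tau = 3.49 / 16.84 = 0.2072 s


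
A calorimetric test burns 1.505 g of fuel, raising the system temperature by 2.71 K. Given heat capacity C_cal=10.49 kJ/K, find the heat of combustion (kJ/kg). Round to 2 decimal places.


Hc = C_cal * delta_T / m_fuel
Q_released = 10.49 * 2.71 = 28.4279 kJ
m_fuel = 1.505 g = 1.505/1000 kg = 0.001505 kg
Hc = 28.4279 / 0.001505 = 18888.97 kJ/kg


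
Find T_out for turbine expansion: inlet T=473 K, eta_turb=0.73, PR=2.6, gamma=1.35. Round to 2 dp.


T_out = T_in * (1 - eta * (1 - PR^(-(gamma-1)/gamma)))
Exponent = -(1.35-1)/1.35 = -0.25925926
PR^exp = 2.6^(-0.25925926) = 0.78057442
Factor = 1 - 0.73*(1 - 0.78057442) = 0.83981933
T_out = 473 * 0.83981933 = 397.23 K


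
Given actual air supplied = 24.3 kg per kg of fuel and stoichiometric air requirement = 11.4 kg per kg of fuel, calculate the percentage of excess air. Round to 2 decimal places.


Excess air = actual - stoichiometric = 24.3 - 11.4 = 12.90 kg/kg fuel
Excess air % = (excess / stoich) * 100 = (12.90 / 11.4) * 100 = 113.16%


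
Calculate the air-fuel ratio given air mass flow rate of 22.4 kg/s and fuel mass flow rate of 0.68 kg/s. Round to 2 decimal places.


AFR = m_air / m_fuel
AFR = 22.4 / 0.68 = 32.94


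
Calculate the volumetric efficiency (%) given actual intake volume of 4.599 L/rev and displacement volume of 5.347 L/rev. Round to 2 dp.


eta_v = (V_actual / V_disp) * 100
Ratio = 4.599 / 5.347 = 0.8601
eta_v = 0.8601 * 100 = 86.01%


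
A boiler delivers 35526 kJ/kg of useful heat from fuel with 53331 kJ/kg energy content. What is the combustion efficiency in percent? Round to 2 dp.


Efficiency = (Q_useful / Q_fuel) * 100
Efficiency = (35526 / 53331) * 100
Efficiency = 0.6661 * 100 = 66.61%


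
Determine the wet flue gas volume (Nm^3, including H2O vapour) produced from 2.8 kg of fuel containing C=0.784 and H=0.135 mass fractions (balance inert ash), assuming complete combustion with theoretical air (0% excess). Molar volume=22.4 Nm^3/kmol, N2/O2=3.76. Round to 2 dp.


Per kg fuel: CO2 = (C/12 kmol)*22.4 = (0.784/12)*22.4 = 1.46347 Nm^3
Per kg fuel: H2O = (H/2 kmol)*22.4 = (0.135/2)*22.4 = 1.51200 Nm^3
O2 needed per kg fuel = C/12 + H/4 = 0.784/12 + 0.135/4 = 0.09908333 kmol
Per kg fuel: N2 = O2*3.76*22.4 = 0.09908333*3.76*22.4 = 8.34519 Nm^3
Total per kg = 1.46347 + 1.51200 + 8.34519 = 11.32066 Nm^3
Total = 11.32066 * 2.8 = 31.70 Nm^3


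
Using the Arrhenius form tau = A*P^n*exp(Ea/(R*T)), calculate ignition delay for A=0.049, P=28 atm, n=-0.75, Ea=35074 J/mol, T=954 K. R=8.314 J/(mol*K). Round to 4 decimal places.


tau = A * P^n * exp(Ea/(R*T))
P^n = 28^(-0.75) = 0.08215452
Ea/(R*T) = 35074/(8.314*954) = 4.422083
exp(Ea/(R*T)) = 83.269566
tau = 0.049 * 0.08215452 * 83.269566 = 0.3352 ms


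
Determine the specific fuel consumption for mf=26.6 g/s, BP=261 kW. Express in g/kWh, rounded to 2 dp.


SFC = (mf / BP) * 3600
Rate = 26.6 / 261 = 0.101916 g/(s*kW)
SFC = 0.101916 * 3600 = 366.90 g/kWh


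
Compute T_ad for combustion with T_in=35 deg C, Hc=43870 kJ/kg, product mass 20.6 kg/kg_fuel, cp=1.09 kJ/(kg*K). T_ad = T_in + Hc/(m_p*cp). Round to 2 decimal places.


T_ad = T_in + Hc / (m_p * cp)
Denominator = 20.6 * 1.09 = 22.4540
Temperature rise = 43870 / 22.4540 = 1953.77 K
T_ad = 35 + 1953.77 = 1988.77 deg C


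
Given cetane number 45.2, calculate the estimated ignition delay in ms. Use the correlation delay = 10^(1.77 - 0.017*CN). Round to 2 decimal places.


delay = 10^(1.77 - 0.017*CN)
Exponent = 1.77 - 0.017*45.2 = 1.0016
delay = 10^1.0016 = 10.04 ms


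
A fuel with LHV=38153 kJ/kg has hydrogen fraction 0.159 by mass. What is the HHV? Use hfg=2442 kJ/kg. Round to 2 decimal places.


HHV = LHV + hfg * 9 * H
Water addition = 2442 * 9 * 0.159 = 3494.502 kJ/kg
HHV = 38153 + 3494.502 = 41647.50 kJ/kg


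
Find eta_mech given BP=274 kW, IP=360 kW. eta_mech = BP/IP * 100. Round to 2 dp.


eta_mech = (BP / IP) * 100
Ratio = 274 / 360 = 0.7611
eta_mech = 0.7611 * 100 = 76.11%


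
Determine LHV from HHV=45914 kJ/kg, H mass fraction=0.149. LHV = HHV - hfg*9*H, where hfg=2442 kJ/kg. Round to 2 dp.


LHV = HHV - hfg * 9 * H
Water correction = 2442 * 9 * 0.149 = 3274.722 kJ/kg
LHV = 45914 - 3274.722 = 42639.28 kJ/kg


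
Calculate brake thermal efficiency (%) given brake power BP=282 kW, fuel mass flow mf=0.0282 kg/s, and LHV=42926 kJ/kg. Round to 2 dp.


eta_BTE = (BP / (mf * LHV)) * 100
Denominator = 0.0282 * 42926 = 1210.5132 kW
eta_BTE = (282 / 1210.5132) * 100 = 23.30%


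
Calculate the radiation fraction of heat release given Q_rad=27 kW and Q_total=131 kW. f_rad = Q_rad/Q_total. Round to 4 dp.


f_rad = Q_rad / Q_total
f_rad = 27 / 131 = 0.2061


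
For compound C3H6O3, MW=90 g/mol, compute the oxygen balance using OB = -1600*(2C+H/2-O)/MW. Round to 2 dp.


OB = -1600 * (2C + H/2 - O) / MW
Inner = 2*3 + 6/2 - 3 = 6.00
OB = -1600 * 6.00 / 90 = -106.67%


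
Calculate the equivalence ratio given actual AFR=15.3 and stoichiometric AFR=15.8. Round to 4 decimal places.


phi = AFR_stoich / AFR_actual
phi = 15.8 / 15.3 = 1.0327


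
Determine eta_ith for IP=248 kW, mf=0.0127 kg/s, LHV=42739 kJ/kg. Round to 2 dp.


eta_ith = (IP / (mf * LHV)) * 100
Denominator = 0.0127 * 42739 = 542.7853 kW
eta_ith = (248 / 542.7853) * 100 = 45.69%


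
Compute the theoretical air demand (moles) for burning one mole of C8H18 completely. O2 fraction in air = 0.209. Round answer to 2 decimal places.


Balanced combustion: C8H18 + 12.5 O2 -> 8 CO2 + 9 H2O
O2 needed = C + H/4 = 8 + 18/4 = 12.50 moles
Air moles = O2 / 0.209 = 12.50 / 0.209 = 59.81 moles air


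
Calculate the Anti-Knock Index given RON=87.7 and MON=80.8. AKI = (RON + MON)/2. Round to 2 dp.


AKI = (RON + MON) / 2
AKI = (87.7 + 80.8) / 2
AKI = 168.5 / 2 = 84.25


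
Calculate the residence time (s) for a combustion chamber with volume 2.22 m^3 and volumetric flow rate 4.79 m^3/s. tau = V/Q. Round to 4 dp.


tau = V / Q_flow
tau = 2.22 / 4.79 = 0.4635 s


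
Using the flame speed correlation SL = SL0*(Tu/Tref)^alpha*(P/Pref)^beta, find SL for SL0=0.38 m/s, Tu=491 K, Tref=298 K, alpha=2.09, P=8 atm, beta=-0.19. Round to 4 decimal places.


SL = SL0 * (Tu/Tref)^alpha * (P/Pref)^beta
T ratio = 491/298 = 1.64765101
(T ratio)^alpha = 1.64765101^2.09 = 2.839542
(P/Pref)^beta = 8^(-0.19) = 0.673617
SL = 0.38 * 2.839542 * 0.673617 = 0.7269 m/s


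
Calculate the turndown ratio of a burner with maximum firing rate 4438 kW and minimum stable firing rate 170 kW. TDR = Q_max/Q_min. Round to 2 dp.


TDR = Q_max / Q_min
TDR = 4438 / 170 = 26.11


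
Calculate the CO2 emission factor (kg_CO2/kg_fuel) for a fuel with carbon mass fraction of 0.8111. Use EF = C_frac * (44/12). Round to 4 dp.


EF = C_frac * (M_CO2 / M_C)
EF = 0.8111 * (44/12)
EF = 0.8111 * 3.666667 = 2.9740 kg_CO2/kg_fuel


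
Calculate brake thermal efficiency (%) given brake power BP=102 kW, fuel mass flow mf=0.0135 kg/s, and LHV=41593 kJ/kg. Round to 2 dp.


eta_BTE = (BP / (mf * LHV)) * 100
Denominator = 0.0135 * 41593 = 561.5055 kW
eta_BTE = (102 / 561.5055) * 100 = 18.17%


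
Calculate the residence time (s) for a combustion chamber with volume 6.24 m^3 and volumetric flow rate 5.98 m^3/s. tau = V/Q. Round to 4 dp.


tau = V / Q_flow
tau = 6.24 / 5.98 = 1.0435 s


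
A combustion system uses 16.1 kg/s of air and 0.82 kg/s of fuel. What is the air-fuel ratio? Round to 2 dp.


AFR = m_air / m_fuel
AFR = 16.1 / 0.82 = 19.63


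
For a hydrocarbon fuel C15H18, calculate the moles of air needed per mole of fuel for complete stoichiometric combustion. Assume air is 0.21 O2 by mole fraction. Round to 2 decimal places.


Balanced combustion: C15H18 + 19.5 O2 -> 15 CO2 + 9 H2O
O2 needed = C + H/4 = 15 + 18/4 = 19.50 moles
Air moles = O2 / 0.21 = 19.50 / 0.21 = 92.86 moles air


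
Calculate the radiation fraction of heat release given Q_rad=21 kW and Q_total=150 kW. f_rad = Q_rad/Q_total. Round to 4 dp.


f_rad = Q_rad / Q_total
f_rad = 21 / 150 = 0.1400


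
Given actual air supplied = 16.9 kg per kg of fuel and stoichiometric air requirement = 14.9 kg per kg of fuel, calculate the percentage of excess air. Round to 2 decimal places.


Excess air = actual - stoichiometric = 16.9 - 14.9 = 2.00 kg/kg fuel
Excess air % = (excess / stoich) * 100 = (2.00 / 14.9) * 100 = 13.42%


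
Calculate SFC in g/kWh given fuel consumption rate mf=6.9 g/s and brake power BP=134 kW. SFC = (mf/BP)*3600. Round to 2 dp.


SFC = (mf / BP) * 3600
Rate = 6.9 / 134 = 0.051493 g/(s*kW)
SFC = 0.051493 * 3600 = 185.37 g/kWh


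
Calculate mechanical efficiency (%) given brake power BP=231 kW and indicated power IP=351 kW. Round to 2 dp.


eta_mech = (BP / IP) * 100
Ratio = 231 / 351 = 0.6581
eta_mech = 0.6581 * 100 = 65.81%


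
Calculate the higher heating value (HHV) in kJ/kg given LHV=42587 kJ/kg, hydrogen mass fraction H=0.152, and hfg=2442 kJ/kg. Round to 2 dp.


HHV = LHV + hfg * 9 * H
Water addition = 2442 * 9 * 0.152 = 3340.656 kJ/kg
HHV = 42587 + 3340.656 = 45927.66 kJ/kg


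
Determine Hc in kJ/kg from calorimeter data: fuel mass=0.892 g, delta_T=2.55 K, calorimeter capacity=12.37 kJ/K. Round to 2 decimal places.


Hc = C_cal * delta_T / m_fuel
Q_released = 12.37 * 2.55 = 31.5435 kJ
m_fuel = 0.892 g = 0.892/1000 kg = 0.000892 kg
Hc = 31.5435 / 0.000892 = 35362.67 kJ/kg


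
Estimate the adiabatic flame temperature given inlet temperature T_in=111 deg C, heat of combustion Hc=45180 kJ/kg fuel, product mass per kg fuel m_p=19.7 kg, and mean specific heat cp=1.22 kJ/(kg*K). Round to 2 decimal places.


T_ad = T_in + Hc / (m_p * cp)
Denominator = 19.7 * 1.22 = 24.0340
Temperature rise = 45180 / 24.0340 = 1879.84 K
T_ad = 111 + 1879.84 = 1990.84 deg C


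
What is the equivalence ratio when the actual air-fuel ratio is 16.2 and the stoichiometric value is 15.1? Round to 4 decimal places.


phi = AFR_stoich / AFR_actual
phi = 15.1 / 16.2 = 0.9321


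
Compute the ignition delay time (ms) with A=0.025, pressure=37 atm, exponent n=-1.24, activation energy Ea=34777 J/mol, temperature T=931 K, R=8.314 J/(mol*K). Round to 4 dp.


tau = A * P^n * exp(Ea/(R*T))
P^n = 37^(-1.24) = 0.01136135
Ea/(R*T) = 34777/(8.314*931) = 4.492959
exp(Ea/(R*T)) = 89.385509
tau = 0.025 * 0.01136135 * 89.385509 = 0.0254 ms


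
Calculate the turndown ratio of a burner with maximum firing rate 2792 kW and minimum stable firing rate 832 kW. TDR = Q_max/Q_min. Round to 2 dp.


TDR = Q_max / Q_min
TDR = 2792 / 832 = 3.36


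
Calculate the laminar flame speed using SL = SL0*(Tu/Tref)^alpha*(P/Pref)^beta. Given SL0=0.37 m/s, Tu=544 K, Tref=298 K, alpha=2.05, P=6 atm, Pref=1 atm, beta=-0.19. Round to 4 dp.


SL = SL0 * (Tu/Tref)^alpha * (P/Pref)^beta
T ratio = 544/298 = 1.82550336
(T ratio)^alpha = 1.82550336^2.05 = 3.434270
(P/Pref)^beta = 6^(-0.19) = 0.711461
SL = 0.37 * 3.434270 * 0.711461 = 0.9040 m/s


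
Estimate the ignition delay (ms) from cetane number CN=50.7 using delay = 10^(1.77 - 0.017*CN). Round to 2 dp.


delay = 10^(1.77 - 0.017*CN)
Exponent = 1.77 - 0.017*50.7 = 0.9081
delay = 10^0.9081 = 8.09 ms


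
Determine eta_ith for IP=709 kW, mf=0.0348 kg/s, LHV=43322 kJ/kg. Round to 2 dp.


eta_ith = (IP / (mf * LHV)) * 100
Denominator = 0.0348 * 43322 = 1507.6056 kW
eta_ith = (709 / 1507.6056) * 100 = 47.03%


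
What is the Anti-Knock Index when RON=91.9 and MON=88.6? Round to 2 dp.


AKI = (RON + MON) / 2
AKI = (91.9 + 88.6) / 2
AKI = 180.5 / 2 = 90.25


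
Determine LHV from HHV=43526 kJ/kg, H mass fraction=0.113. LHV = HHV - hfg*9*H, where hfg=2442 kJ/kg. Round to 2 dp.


LHV = HHV - hfg * 9 * H
Water correction = 2442 * 9 * 0.113 = 2483.514 kJ/kg
LHV = 43526 - 2483.514 = 41042.49 kJ/kg


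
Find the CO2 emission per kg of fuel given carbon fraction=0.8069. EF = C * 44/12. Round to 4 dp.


EF = C_frac * (M_CO2 / M_C)
EF = 0.8069 * (44/12)
EF = 0.8069 * 3.666667 = 2.9586 kg_CO2/kg_fuel


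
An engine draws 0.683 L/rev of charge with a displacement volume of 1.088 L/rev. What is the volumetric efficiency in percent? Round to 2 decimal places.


eta_v = (V_actual / V_disp) * 100
Ratio = 0.683 / 1.088 = 0.6278
eta_v = 0.6278 * 100 = 62.78%


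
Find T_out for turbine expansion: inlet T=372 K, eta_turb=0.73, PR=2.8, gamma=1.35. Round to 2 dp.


T_out = T_in * (1 - eta * (1 - PR^(-(gamma-1)/gamma)))
Exponent = -(1.35-1)/1.35 = -0.25925926
PR^exp = 2.8^(-0.25925926) = 0.76572026
Factor = 1 - 0.73*(1 - 0.76572026) = 0.82897579
T_out = 372 * 0.82897579 = 308.38 K


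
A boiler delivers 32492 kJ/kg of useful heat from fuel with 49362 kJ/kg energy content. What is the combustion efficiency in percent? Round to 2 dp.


Efficiency = (Q_useful / Q_fuel) * 100
Efficiency = (32492 / 49362) * 100
Efficiency = 0.6582 * 100 = 65.82%


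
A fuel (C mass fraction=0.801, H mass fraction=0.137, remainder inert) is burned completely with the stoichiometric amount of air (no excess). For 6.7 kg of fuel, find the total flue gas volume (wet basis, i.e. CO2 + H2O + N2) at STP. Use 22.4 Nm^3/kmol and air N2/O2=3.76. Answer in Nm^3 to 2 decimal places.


Per kg fuel: CO2 = (C/12 kmol)*22.4 = (0.801/12)*22.4 = 1.49520 Nm^3
Per kg fuel: H2O = (H/2 kmol)*22.4 = (0.137/2)*22.4 = 1.53440 Nm^3
O2 needed per kg fuel = C/12 + H/4 = 0.801/12 + 0.137/4 = 0.10100000 kmol
Per kg fuel: N2 = O2*3.76*22.4 = 0.10100000*3.76*22.4 = 8.50662 Nm^3
Total per kg = 1.49520 + 1.53440 + 8.50662 = 11.53622 Nm^3
Total = 11.53622 * 6.7 = 77.29 Nm^3


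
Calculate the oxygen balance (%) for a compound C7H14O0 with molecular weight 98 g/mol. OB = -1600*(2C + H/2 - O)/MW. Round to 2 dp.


OB = -1600 * (2C + H/2 - O) / MW
Inner = 2*7 + 14/2 - 0 = 21.00
OB = -1600 * 21.00 / 98 = -342.86%


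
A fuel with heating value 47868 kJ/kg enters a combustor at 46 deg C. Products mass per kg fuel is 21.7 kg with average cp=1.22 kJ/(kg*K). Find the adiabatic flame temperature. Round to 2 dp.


T_ad = T_in + Hc / (m_p * cp)
Denominator = 21.7 * 1.22 = 26.4740
Temperature rise = 47868 / 26.4740 = 1808.11 K
T_ad = 46 + 1808.11 = 1854.11 deg C


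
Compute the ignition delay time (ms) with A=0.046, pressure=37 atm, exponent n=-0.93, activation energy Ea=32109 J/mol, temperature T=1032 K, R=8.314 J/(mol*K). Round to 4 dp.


tau = A * P^n * exp(Ea/(R*T))
P^n = 37^(-0.93) = 0.03479945
Ea/(R*T) = 32109/(8.314*1032) = 3.742287
exp(Ea/(R*T)) = 42.194368
tau = 0.046 * 0.03479945 * 42.194368 = 0.0675 ms


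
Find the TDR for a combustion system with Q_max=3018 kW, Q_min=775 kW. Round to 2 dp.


TDR = Q_max / Q_min
TDR = 3018 / 775 = 3.89


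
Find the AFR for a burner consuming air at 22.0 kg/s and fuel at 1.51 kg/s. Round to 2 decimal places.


AFR = m_air / m_fuel
AFR = 22.0 / 1.51 = 14.57


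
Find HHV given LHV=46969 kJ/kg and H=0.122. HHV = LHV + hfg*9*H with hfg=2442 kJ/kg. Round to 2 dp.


HHV = LHV + hfg * 9 * H
Water addition = 2442 * 9 * 0.122 = 2681.316 kJ/kg
HHV = 46969 + 2681.316 = 49650.32 kJ/kg


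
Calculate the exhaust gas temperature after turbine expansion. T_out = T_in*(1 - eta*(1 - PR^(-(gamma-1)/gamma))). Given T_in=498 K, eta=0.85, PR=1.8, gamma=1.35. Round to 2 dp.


T_out = T_in * (1 - eta * (1 - PR^(-(gamma-1)/gamma)))
Exponent = -(1.35-1)/1.35 = -0.25925926
PR^exp = 1.8^(-0.25925926) = 0.85865408
Factor = 1 - 0.85*(1 - 0.85865408) = 0.87985597
T_out = 498 * 0.87985597 = 438.17 K


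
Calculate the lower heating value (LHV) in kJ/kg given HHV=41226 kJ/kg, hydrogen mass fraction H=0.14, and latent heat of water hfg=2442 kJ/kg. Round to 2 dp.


LHV = HHV - hfg * 9 * H
Water correction = 2442 * 9 * 0.14 = 3076.920 kJ/kg
LHV = 41226 - 3076.920 = 38149.08 kJ/kg


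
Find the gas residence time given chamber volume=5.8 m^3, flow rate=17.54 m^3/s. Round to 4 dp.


tau = V / Q_flow
tau = 5.8 / 17.54 = 0.3307 s


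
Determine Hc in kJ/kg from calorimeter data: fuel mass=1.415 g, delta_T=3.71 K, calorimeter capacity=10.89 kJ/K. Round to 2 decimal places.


Hc = C_cal * delta_T / m_fuel
Q_released = 10.89 * 3.71 = 40.4019 kJ
m_fuel = 1.415 g = 1.415/1000 kg = 0.001415 kg
Hc = 40.4019 / 0.001415 = 28552.58 kJ/kg


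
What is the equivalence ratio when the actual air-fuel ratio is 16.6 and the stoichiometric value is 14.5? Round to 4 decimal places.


phi = AFR_stoich / AFR_actual
phi = 14.5 / 16.6 = 0.8735


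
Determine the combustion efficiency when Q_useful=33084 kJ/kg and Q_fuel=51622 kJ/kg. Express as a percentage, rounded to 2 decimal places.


Efficiency = (Q_useful / Q_fuel) * 100
Efficiency = (33084 / 51622) * 100
Efficiency = 0.6409 * 100 = 64.09%


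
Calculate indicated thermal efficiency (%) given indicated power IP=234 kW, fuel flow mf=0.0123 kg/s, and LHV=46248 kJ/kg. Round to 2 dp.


eta_ith = (IP / (mf * LHV)) * 100
Denominator = 0.0123 * 46248 = 568.8504 kW
eta_ith = (234 / 568.8504) * 100 = 41.14%


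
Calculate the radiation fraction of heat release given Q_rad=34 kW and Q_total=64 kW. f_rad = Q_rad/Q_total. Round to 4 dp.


f_rad = Q_rad / Q_total
f_rad = 34 / 64 = 0.5313


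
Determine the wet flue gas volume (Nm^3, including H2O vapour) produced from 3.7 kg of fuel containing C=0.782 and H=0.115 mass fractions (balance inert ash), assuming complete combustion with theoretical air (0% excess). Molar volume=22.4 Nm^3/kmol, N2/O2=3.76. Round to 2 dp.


Per kg fuel: CO2 = (C/12 kmol)*22.4 = (0.782/12)*22.4 = 1.45973 Nm^3
Per kg fuel: H2O = (H/2 kmol)*22.4 = (0.115/2)*22.4 = 1.28800 Nm^3
O2 needed per kg fuel = C/12 + H/4 = 0.782/12 + 0.115/4 = 0.09391667 kmol
Per kg fuel: N2 = O2*3.76*22.4 = 0.09391667*3.76*22.4 = 7.91004 Nm^3
Total per kg = 1.45973 + 1.28800 + 7.91004 = 10.65777 Nm^3
Total = 10.65777 * 3.7 = 39.43 Nm^3


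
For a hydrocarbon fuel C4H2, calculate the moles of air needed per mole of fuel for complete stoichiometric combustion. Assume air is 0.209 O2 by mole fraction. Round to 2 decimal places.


Balanced combustion: C4H2 + 4.5 O2 -> 4 CO2 + 1 H2O
O2 needed = C + H/4 = 4 + 2/4 = 4.50 moles
Air moles = O2 / 0.209 = 4.50 / 0.209 = 21.53 moles air


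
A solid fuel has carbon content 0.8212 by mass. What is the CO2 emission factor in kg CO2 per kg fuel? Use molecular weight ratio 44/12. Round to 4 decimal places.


EF = C_frac * (M_CO2 / M_C)
EF = 0.8212 * (44/12)
EF = 0.8212 * 3.666667 = 3.0111 kg_CO2/kg_fuel


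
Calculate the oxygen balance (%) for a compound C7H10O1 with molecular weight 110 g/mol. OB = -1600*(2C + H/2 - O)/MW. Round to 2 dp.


OB = -1600 * (2C + H/2 - O) / MW
Inner = 2*7 + 10/2 - 1 = 18.00
OB = -1600 * 18.00 / 110 = -261.82%


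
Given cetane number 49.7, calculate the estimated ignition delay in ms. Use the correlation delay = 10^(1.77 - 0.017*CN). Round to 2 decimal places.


delay = 10^(1.77 - 0.017*CN)
Exponent = 1.77 - 0.017*49.7 = 0.9251
delay = 10^0.9251 = 8.42 ms


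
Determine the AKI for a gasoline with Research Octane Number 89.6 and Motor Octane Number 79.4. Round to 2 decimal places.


AKI = (RON + MON) / 2
AKI = (89.6 + 79.4) / 2
AKI = 169.0 / 2 = 84.50


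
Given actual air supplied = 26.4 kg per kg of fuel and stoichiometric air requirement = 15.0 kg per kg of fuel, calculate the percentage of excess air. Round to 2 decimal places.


Excess air = actual - stoichiometric = 26.4 - 15.0 = 11.40 kg/kg fuel
Excess air % = (excess / stoich) * 100 = (11.40 / 15.0) * 100 = 76.00%


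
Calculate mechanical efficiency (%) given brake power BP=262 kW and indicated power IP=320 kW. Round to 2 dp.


eta_mech = (BP / IP) * 100
Ratio = 262 / 320 = 0.8188
eta_mech = 0.8188 * 100 = 81.88%


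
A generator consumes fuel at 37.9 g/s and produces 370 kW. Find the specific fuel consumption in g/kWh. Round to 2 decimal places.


SFC = (mf / BP) * 3600
Rate = 37.9 / 370 = 0.102432 g/(s*kW)
SFC = 0.102432 * 3600 = 368.76 g/kWh


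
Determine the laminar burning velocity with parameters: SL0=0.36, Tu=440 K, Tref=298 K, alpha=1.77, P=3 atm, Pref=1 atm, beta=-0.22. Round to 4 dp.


SL = SL0 * (Tu/Tref)^alpha * (P/Pref)^beta
T ratio = 440/298 = 1.47651007
(T ratio)^alpha = 1.47651007^1.77 = 1.993189
(P/Pref)^beta = 3^(-0.22) = 0.785296
SL = 0.36 * 1.993189 * 0.785296 = 0.5635 m/s


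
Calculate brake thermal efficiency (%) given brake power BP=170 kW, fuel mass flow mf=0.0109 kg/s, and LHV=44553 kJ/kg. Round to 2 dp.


eta_BTE = (BP / (mf * LHV)) * 100
Denominator = 0.0109 * 44553 = 485.6277 kW
eta_BTE = (170 / 485.6277) * 100 = 35.01%


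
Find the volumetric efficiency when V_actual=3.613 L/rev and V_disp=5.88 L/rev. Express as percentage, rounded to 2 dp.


eta_v = (V_actual / V_disp) * 100
Ratio = 3.613 / 5.88 = 0.6145
eta_v = 0.6145 * 100 = 61.45%


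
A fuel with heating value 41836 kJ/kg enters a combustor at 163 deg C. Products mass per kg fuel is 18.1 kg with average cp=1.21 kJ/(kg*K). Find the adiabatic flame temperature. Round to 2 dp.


T_ad = T_in + Hc / (m_p * cp)
Denominator = 18.1 * 1.21 = 21.9010
Temperature rise = 41836 / 21.9010 = 1910.23 K
T_ad = 163 + 1910.23 = 2073.23 deg C


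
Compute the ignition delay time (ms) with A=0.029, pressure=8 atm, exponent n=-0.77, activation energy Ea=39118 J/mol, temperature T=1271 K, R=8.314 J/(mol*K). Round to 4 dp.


tau = A * P^n * exp(Ea/(R*T))
P^n = 8^(-0.77) = 0.20166044
Ea/(R*T) = 39118/(8.314*1271) = 3.701869
exp(Ea/(R*T)) = 40.522980
tau = 0.029 * 0.20166044 * 40.522980 = 0.2370 ms


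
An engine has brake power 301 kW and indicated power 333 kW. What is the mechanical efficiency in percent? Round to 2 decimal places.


eta_mech = (BP / IP) * 100
Ratio = 301 / 333 = 0.9039
eta_mech = 0.9039 * 100 = 90.39%


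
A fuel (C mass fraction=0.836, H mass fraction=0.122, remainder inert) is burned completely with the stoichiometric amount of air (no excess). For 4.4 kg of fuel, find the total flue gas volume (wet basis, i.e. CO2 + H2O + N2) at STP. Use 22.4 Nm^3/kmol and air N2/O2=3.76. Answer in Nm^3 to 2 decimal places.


Per kg fuel: CO2 = (C/12 kmol)*22.4 = (0.836/12)*22.4 = 1.56053 Nm^3
Per kg fuel: H2O = (H/2 kmol)*22.4 = (0.122/2)*22.4 = 1.36640 Nm^3
O2 needed per kg fuel = C/12 + H/4 = 0.836/12 + 0.122/4 = 0.10016667 kmol
Per kg fuel: N2 = O2*3.76*22.4 = 0.10016667*3.76*22.4 = 8.43644 Nm^3
Total per kg = 1.56053 + 1.36640 + 8.43644 = 11.36337 Nm^3
Total = 11.36337 * 4.4 = 50.00 Nm^3


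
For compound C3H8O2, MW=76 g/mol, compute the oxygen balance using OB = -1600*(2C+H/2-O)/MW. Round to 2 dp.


OB = -1600 * (2C + H/2 - O) / MW
Inner = 2*3 + 8/2 - 2 = 8.00
OB = -1600 * 8.00 / 76 = -168.42%


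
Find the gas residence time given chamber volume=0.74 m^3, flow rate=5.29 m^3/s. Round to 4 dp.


tau = V / Q_flow
tau = 0.74 / 5.29 = 0.1399 s


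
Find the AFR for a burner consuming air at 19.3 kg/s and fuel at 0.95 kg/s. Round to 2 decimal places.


AFR = m_air / m_fuel
AFR = 19.3 / 0.95 = 20.32


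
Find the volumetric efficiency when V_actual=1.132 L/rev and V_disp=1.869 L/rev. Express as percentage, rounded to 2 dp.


eta_v = (V_actual / V_disp) * 100
Ratio = 1.132 / 1.869 = 0.6057
eta_v = 0.6057 * 100 = 60.57%


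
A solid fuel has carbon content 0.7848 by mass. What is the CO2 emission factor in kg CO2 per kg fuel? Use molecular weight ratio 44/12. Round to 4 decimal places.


EF = C_frac * (M_CO2 / M_C)
EF = 0.7848 * (44/12)
EF = 0.7848 * 3.666667 = 2.8776 kg_CO2/kg_fuel


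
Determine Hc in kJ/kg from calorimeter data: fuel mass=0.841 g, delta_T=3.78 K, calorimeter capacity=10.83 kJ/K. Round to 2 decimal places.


Hc = C_cal * delta_T / m_fuel
Q_released = 10.83 * 3.78 = 40.9374 kJ
m_fuel = 0.841 g = 0.841/1000 kg = 0.000841 kg
Hc = 40.9374 / 0.000841 = 48677.05 kJ/kg


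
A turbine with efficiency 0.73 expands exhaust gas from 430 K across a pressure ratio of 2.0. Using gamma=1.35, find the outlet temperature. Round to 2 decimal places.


T_out = T_in * (1 - eta * (1 - PR^(-(gamma-1)/gamma)))
Exponent = -(1.35-1)/1.35 = -0.25925926
PR^exp = 2.0^(-0.25925926) = 0.83551680
Factor = 1 - 0.73*(1 - 0.83551680) = 0.87992726
T_out = 430 * 0.87992726 = 378.37 K


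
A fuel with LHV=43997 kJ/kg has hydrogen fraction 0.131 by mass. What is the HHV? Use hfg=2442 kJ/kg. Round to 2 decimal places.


HHV = LHV + hfg * 9 * H
Water addition = 2442 * 9 * 0.131 = 2879.118 kJ/kg
HHV = 43997 + 2879.118 = 46876.12 kJ/kg


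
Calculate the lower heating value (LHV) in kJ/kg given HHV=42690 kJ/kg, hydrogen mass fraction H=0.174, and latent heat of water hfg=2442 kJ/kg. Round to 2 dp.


LHV = HHV - hfg * 9 * H
Water correction = 2442 * 9 * 0.174 = 3824.172 kJ/kg
LHV = 42690 - 3824.172 = 38865.83 kJ/kg


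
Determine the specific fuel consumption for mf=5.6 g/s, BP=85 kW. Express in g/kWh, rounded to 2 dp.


SFC = (mf / BP) * 3600
Rate = 5.6 / 85 = 0.065882 g/(s*kW)
SFC = 0.065882 * 3600 = 237.18 g/kWh


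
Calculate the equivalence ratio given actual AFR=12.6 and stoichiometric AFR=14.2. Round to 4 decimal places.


phi = AFR_stoich / AFR_actual
phi = 14.2 / 12.6 = 1.1270


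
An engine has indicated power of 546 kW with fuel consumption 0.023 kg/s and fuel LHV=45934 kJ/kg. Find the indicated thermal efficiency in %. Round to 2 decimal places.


eta_ith = (IP / (mf * LHV)) * 100
Denominator = 0.023 * 45934 = 1056.4820 kW
eta_ith = (546 / 1056.4820) * 100 = 51.68%


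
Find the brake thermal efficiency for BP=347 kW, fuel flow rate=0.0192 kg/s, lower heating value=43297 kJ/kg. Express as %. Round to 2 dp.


eta_BTE = (BP / (mf * LHV)) * 100
Denominator = 0.0192 * 43297 = 831.3024 kW
eta_BTE = (347 / 831.3024) * 100 = 41.74%


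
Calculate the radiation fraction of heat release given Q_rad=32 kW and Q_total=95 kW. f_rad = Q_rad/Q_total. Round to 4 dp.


f_rad = Q_rad / Q_total
f_rad = 32 / 95 = 0.3368


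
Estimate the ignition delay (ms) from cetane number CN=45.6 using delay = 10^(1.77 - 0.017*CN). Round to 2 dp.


delay = 10^(1.77 - 0.017*CN)
Exponent = 1.77 - 0.017*45.6 = 0.9948
delay = 10^0.9948 = 9.88 ms


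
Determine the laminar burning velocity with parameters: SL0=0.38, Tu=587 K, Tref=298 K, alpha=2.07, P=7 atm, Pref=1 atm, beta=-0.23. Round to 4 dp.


SL = SL0 * (Tu/Tref)^alpha * (P/Pref)^beta
T ratio = 587/298 = 1.96979866
(T ratio)^alpha = 1.96979866^2.07 = 4.068677
(P/Pref)^beta = 7^(-0.23) = 0.639186
SL = 0.38 * 4.068677 * 0.639186 = 0.9882 m/s


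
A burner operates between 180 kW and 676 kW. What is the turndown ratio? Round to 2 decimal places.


TDR = Q_max / Q_min
TDR = 676 / 180 = 3.76


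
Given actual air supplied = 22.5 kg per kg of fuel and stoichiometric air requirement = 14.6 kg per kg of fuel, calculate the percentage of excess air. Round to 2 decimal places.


Excess air = actual - stoichiometric = 22.5 - 14.6 = 7.90 kg/kg fuel
Excess air % = (excess / stoich) * 100 = (7.90 / 14.6) * 100 = 54.11%


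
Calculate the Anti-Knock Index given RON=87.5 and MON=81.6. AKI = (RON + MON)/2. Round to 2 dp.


AKI = (RON + MON) / 2
AKI = (87.5 + 81.6) / 2
AKI = 169.1 / 2 = 84.55


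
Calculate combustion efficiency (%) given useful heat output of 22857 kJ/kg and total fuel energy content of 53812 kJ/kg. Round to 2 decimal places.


Efficiency = (Q_useful / Q_fuel) * 100
Efficiency = (22857 / 53812) * 100
Efficiency = 0.4248 * 100 = 42.48%


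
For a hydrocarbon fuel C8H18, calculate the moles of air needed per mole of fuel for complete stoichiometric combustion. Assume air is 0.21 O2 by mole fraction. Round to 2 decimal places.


Balanced combustion: C8H18 + 12.5 O2 -> 8 CO2 + 9 H2O
O2 needed = C + H/4 = 8 + 18/4 = 12.50 moles
Air moles = O2 / 0.21 = 12.50 / 0.21 = 59.52 moles air


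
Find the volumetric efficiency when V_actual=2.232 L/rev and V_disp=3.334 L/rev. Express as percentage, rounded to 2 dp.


eta_v = (V_actual / V_disp) * 100
Ratio = 2.232 / 3.334 = 0.6695
eta_v = 0.6695 * 100 = 66.95%


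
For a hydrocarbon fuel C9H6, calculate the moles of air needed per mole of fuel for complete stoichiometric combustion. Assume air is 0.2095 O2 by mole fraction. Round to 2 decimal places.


Balanced combustion: C9H6 + 10.5 O2 -> 9 CO2 + 3 H2O
O2 needed = C + H/4 = 9 + 6/4 = 10.50 moles
Air moles = O2 / 0.2095 = 10.50 / 0.2095 = 50.12 moles air


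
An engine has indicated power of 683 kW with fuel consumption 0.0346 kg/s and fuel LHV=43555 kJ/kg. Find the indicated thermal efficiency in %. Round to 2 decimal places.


eta_ith = (IP / (mf * LHV)) * 100
Denominator = 0.0346 * 43555 = 1507.0030 kW
eta_ith = (683 / 1507.0030) * 100 = 45.32%


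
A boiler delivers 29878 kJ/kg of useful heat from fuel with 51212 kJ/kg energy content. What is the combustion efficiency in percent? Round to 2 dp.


Efficiency = (Q_useful / Q_fuel) * 100
Efficiency = (29878 / 51212) * 100
Efficiency = 0.5834 * 100 = 58.34%


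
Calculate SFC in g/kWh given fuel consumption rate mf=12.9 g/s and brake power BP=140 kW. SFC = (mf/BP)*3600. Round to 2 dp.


SFC = (mf / BP) * 3600
Rate = 12.9 / 140 = 0.092143 g/(s*kW)
SFC = 0.092143 * 3600 = 331.71 g/kWh


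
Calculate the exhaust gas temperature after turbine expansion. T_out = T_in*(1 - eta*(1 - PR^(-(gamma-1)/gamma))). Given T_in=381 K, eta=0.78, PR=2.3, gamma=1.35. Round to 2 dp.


T_out = T_in * (1 - eta * (1 - PR^(-(gamma-1)/gamma)))
Exponent = -(1.35-1)/1.35 = -0.25925926
PR^exp = 2.3^(-0.25925926) = 0.80578413
Factor = 1 - 0.78*(1 - 0.80578413) = 0.84851162
T_out = 381 * 0.84851162 = 323.28 K


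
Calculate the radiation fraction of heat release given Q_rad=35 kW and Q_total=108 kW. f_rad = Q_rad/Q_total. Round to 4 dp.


f_rad = Q_rad / Q_total
f_rad = 35 / 108 = 0.3241


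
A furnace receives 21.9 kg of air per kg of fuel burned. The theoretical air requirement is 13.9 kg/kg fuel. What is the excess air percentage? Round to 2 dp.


Excess air = actual - stoichiometric = 21.9 - 13.9 = 8.00 kg/kg fuel
Excess air % = (excess / stoich) * 100 = (8.00 / 13.9) * 100 = 57.55%


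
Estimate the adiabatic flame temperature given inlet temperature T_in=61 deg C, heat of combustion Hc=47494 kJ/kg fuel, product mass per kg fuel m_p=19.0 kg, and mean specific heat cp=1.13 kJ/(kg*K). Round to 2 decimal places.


T_ad = T_in + Hc / (m_p * cp)
Denominator = 19.0 * 1.13 = 21.4700
Temperature rise = 47494 / 21.4700 = 2212.11 K
T_ad = 61 + 2212.11 = 2273.11 deg C
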